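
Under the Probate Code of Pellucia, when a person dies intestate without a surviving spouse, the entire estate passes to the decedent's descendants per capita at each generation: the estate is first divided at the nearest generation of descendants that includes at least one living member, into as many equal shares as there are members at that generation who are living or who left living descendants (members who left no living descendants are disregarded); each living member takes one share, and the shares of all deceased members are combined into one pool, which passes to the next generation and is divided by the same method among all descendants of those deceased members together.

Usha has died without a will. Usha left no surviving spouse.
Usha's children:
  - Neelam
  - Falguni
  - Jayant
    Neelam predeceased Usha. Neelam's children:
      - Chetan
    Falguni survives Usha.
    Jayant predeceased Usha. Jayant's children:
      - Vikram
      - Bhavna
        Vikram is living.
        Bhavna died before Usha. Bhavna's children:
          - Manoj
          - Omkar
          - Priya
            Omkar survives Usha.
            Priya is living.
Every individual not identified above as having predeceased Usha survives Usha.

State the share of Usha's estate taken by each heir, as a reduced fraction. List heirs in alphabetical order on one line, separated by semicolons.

Chetan 2/9; Falguni 1/3; Manoj 2/27; Omkar 2/27; Priya 2/27; Vikram 2/9

There is no surviving spouse, so the entire estate passes to Usha's descendants per capita at each generation.
At generation 1 (Neelam, Falguni, Jayant) there are 3 shares of (1)/3 = 1/3 each.
Living: Falguni — each takes 1/3.
Deceased: Neelam and Jayant. Their combined 2/3 is pooled and carried to generation 2.
At generation 2 (Chetan, Vikram, Bhavna) there are 3 shares of (2/3)/3 = 2/9 each.
Living: Chetan and Vikram — each takes 2/9.
Deceased: Bhavna. That 2/9 share is carried to generation 3.
At generation 3 (Manoj, Omkar, Priya) there are 3 shares of (2/9)/3 = 2/27 each.
Living: Manoj, Omkar, and Priya — each takes 2/27.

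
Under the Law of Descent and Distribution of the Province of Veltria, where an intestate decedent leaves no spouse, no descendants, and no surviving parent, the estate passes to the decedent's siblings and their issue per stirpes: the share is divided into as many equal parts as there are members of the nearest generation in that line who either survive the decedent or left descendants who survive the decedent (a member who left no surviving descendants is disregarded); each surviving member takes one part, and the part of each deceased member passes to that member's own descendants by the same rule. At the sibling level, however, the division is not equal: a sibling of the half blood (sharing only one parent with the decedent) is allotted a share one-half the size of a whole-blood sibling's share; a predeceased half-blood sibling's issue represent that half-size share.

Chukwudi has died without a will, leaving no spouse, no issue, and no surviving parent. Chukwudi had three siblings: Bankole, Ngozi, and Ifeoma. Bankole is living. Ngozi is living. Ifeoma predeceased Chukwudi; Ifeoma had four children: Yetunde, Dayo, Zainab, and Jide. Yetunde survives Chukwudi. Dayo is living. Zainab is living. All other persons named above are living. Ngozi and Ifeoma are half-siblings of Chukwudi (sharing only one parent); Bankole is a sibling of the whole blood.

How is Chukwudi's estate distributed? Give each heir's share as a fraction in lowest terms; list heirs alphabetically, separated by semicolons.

No spouse, descendants, or parent survives, so the estate passes to Chukwudi's siblings per stirpes.
Half-blood siblings count for one-half the weight of whole-blood siblings at the initial division.
Dividing 1 in proportion to weights (total weight 2): Bankole (weight 1) → 1/2; Ngozi (weight 1/2) → 1/4; Ifeoma (weight 1/2) → 1/4.
Bankole is living and takes 1/2.
Ngozi is living and takes 1/4.
Ifeoma predeceased; the 1/4 allotted to Ifeoma's branch passes to Ifeoma's issue by representation.
The 1/4 is divided into 4 equal shares of 1/16 among Yetunde, Dayo, Zainab, Jide.
Yetunde is living and takes 1/16.
Dayo is living and takes 1/16.
Zainab is living and takes 1/16.
Jide is living and takes 1/16.

Bankole 1/2; Dayo 1/16; Jide 1/16; Ngozi 1/4; Yetunde 1/16; Zainab 1/16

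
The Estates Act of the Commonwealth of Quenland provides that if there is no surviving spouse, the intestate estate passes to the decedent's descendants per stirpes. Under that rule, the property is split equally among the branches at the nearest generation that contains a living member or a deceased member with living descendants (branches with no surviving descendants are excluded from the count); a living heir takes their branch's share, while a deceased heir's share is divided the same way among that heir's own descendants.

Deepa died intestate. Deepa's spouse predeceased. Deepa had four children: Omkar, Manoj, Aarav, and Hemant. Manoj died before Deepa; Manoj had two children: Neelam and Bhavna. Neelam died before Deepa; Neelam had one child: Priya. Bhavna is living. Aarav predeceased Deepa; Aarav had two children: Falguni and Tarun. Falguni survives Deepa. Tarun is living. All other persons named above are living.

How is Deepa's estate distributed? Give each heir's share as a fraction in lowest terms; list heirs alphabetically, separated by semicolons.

Bhavna 1/8; Falguni 1/8; Hemant 1/4; Omkar 1/4; Priya 1/8; Tarun 1/8

There is no surviving spouse, so the entire estate passes to Deepa's descendants per stirpes.
The estate is divided into 4 equal shares of 1/4 among Omkar, Manoj, Aarav, Hemant.
Omkar is living and takes 1/4.
Manoj predeceased; the 1/4 allotted to Manoj's branch passes to Manoj's issue by representation.
The 1/4 is divided into 2 equal shares of 1/8 among Neelam, Bhavna.
Neelam predeceased; the 1/8 allotted to Neelam's branch passes to Neelam's issue by representation.
Priya is the sole taker at this level and receives the full 1/8.
Bhavna is living and takes 1/8.
Aarav predeceased; the 1/4 allotted to Aarav's branch passes to Aarav's issue by representation.
The 1/4 is divided into 2 equal shares of 1/8 among Falguni, Tarun.
Falguni is living and takes 1/8.
Tarun is living and takes 1/8.
Hemant is living and takes 1/4.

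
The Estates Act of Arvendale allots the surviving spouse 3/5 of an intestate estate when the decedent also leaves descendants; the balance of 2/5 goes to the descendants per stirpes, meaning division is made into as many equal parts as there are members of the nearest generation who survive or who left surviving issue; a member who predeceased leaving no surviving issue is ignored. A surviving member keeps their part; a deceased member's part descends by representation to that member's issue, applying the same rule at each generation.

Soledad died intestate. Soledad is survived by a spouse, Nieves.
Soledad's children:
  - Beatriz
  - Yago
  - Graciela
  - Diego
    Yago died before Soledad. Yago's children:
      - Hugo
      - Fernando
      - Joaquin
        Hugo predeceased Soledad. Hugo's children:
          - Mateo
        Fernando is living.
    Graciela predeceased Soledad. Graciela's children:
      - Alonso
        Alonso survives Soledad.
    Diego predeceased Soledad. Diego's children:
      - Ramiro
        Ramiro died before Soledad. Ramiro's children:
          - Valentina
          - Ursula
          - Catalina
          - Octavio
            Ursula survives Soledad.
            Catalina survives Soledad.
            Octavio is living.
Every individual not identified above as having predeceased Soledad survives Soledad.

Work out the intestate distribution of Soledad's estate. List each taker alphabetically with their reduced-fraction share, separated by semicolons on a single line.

Alonso 1/10; Beatriz 1/10; Catalina 1/40; Fernando 1/30; Joaquin 1/30; Mateo 1/30; Nieves 3/5; Octavio 1/40; Ursula 1/40; Valentina 1/40

Nieves, as surviving spouse, takes 3/5.
The remaining 2/5 passes to Soledad's descendants per stirpes.
The 2/5 is divided into 4 equal shares of 1/10 among Beatriz, Yago, Graciela, Diego.
Beatriz is living and takes 1/10.
Yago predeceased; the 1/10 allotted to Yago's branch passes to Yago's issue by representation.
The 1/10 is divided into 3 equal shares of 1/30 among Hugo, Fernando, Joaquin.
Hugo predeceased; the 1/30 allotted to Hugo's branch passes to Hugo's issue by representation.
Mateo is the sole taker at this level and receives the full 1/30.
Fernando is living and takes 1/30.
Joaquin is living and takes 1/30.
Graciela predeceased; the 1/10 allotted to Graciela's branch passes to Graciela's issue by representation.
Alonso is the sole taker at this level and receives the full 1/10.
Diego predeceased; the 1/10 allotted to Diego's branch passes to Diego's issue by representation.
Ramiro's line is the sole branch at this level, so the full 1/10 passes to Ramiro's issue by representation.
The 1/10 is divided into 4 equal shares of 1/40 among Valentina, Ursula, Catalina, Octavio.
Valentina is living and takes 1/40.
Ursula is living and takes 1/40.
Catalina is living and takes 1/40.
Octavio is living and takes 1/40.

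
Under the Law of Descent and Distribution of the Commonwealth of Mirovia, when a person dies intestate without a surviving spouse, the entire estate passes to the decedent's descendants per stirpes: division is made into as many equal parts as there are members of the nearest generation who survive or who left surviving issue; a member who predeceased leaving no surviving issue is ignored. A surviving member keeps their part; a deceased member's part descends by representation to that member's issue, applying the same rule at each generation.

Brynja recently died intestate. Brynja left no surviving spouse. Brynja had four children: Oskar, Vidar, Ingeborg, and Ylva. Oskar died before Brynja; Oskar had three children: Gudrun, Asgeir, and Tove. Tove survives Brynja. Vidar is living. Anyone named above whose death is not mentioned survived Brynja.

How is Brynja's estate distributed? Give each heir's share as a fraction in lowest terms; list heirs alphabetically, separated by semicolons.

There is no surviving spouse, so the entire estate passes to Brynja's descendants per stirpes.
The estate is divided into 4 equal shares of 1/4 among Oskar, Vidar, Ingeborg, Ylva.
Oskar predeceased; the 1/4 allotted to Oskar's branch passes to Oskar's issue by representation.
The 1/4 is divided into 3 equal shares of 1/12 among Gudrun, Asgeir, Tove.
Gudrun is living and takes 1/12.
Asgeir is living and takes 1/12.
Tove is living and takes 1/12.
Vidar is living and takes 1/4.
Ingeborg is living and takes 1/4.
Ylva is living and takes 1/4.

Asgeir 1/12; Gudrun 1/12; Ingeborg 1/4; Tove 1/12; Vidar 1/4; Ylva 1/4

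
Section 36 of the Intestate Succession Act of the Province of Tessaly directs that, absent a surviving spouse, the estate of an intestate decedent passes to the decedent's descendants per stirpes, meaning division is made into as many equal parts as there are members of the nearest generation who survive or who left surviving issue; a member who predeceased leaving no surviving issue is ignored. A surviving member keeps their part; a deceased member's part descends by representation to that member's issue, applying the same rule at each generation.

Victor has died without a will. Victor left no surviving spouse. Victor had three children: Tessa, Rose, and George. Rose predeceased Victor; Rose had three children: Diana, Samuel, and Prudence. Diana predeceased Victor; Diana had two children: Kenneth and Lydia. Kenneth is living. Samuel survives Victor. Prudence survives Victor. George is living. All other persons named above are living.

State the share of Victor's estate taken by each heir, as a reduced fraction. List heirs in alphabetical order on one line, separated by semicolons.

George 1/3; Kenneth 1/18; Lydia 1/18; Prudence 1/9; Samuel 1/9; Tessa 1/3

There is no surviving spouse, so the entire estate passes to Victor's descendants per stirpes.
The estate is divided into 3 equal shares of 1/3 among Tessa, Rose, George.
Tessa is living and takes 1/3.
Rose predeceased; the 1/3 allotted to Rose's branch passes to Rose's issue by representation.
The 1/3 is divided into 3 equal shares of 1/9 among Diana, Samuel, Prudence.
Diana predeceased; the 1/9 allotted to Diana's branch passes to Diana's issue by representation.
The 1/9 is divided into 2 equal shares of 1/18 among Kenneth, Lydia.
Kenneth is living and takes 1/18.
Lydia is living and takes 1/18.
Samuel is living and takes 1/9.
Prudence is living and takes 1/9.
George is living and takes 1/3.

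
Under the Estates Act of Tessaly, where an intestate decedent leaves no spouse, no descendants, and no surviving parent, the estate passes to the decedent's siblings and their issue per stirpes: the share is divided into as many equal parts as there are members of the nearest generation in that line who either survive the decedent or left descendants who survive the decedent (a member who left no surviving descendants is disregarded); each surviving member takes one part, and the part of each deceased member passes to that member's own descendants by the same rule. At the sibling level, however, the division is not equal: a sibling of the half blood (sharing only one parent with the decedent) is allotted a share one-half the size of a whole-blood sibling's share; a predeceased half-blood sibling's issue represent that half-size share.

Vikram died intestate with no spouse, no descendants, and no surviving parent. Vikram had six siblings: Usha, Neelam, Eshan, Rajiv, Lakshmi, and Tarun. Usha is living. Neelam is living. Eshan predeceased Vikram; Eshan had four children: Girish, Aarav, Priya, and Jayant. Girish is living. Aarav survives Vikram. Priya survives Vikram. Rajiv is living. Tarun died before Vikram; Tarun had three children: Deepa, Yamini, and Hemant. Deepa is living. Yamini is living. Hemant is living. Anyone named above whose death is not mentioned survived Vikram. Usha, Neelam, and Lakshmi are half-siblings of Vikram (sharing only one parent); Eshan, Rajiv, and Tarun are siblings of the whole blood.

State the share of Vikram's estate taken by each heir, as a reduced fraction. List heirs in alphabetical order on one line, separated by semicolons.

No spouse, descendants, or parent survives, so the estate passes to Vikram's siblings per stirpes.
Half-blood siblings count for one-half the weight of whole-blood siblings at the initial division.
Dividing 1 in proportion to weights (total weight 9/2): Usha (weight 1/2) → 1/9; Neelam (weight 1/2) → 1/9; Eshan (weight 1) → 2/9; Rajiv (weight 1) → 2/9; Lakshmi (weight 1/2) → 1/9; Tarun (weight 1) → 2/9.
Usha is living and takes 1/9.
Neelam is living and takes 1/9.
Eshan predeceased; the 2/9 allotted to Eshan's branch passes to Eshan's issue by representation.
The 2/9 is divided into 4 equal shares of 1/18 among Girish, Aarav, Priya, Jayant.
Girish is living and takes 1/18.
Aarav is living and takes 1/18.
Priya is living and takes 1/18.
Jayant is living and takes 1/18.
Rajiv is living and takes 2/9.
Lakshmi is living and takes 1/9.
Tarun predeceased; the 2/9 allotted to Tarun's branch passes to Tarun's issue by representation.
The 2/9 is divided into 3 equal shares of 2/27 among Deepa, Yamini, Hemant.
Deepa is living and takes 2/27.
Yamini is living and takes 2/27.
Hemant is living and takes 2/27.

Aarav 1/18; Deepa 2/27; Girish 1/18; Hemant 2/27; Jayant 1/18; Lakshmi 1/9; Neelam 1/9; Priya 1/18; Rajiv 2/9; Usha 1/9; Yamini 2/27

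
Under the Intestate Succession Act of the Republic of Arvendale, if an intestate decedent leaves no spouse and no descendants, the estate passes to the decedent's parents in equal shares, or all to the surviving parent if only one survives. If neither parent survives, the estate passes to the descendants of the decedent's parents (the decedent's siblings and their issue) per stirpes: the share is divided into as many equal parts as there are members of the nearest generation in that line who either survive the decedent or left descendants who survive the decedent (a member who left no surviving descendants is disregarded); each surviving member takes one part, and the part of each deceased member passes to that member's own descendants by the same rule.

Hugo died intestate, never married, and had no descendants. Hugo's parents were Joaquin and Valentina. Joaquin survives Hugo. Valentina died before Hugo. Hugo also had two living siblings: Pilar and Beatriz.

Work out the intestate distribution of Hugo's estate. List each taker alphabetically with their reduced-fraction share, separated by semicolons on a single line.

Only one parent, Joaquin, survives, so Joaquin takes the entire estate. The siblings take nothing because a surviving parent has priority.

Joaquin 1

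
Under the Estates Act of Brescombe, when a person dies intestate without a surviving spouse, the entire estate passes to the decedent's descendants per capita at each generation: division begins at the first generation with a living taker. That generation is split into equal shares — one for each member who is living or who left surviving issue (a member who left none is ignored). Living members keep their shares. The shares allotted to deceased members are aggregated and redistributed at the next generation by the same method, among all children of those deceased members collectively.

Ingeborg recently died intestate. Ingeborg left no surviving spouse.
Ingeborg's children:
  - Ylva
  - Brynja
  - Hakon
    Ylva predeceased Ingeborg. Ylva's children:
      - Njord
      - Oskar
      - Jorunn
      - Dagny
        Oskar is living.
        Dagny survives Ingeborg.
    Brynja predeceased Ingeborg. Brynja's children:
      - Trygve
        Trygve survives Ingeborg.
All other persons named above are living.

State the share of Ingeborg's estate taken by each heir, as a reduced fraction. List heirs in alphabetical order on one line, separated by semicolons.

There is no surviving spouse, so the entire estate passes to Ingeborg's descendants per capita at each generation.
At generation 1 (Ylva, Brynja, Hakon) there are 3 shares of (1)/3 = 1/3 each.
Living: Hakon — each takes 1/3.
Deceased: Ylva and Brynja. Their combined 2/3 is pooled and carried to generation 2.
At generation 2 (Njord, Oskar, Jorunn, Dagny, Trygve) there are 5 shares of (2/3)/5 = 2/15 each.
Living: Njord, Oskar, Jorunn, Dagny, and Trygve — each takes 2/15.

Dagny 2/15; Hakon 1/3; Jorunn 2/15; Njord 2/15; Oskar 2/15; Trygve 2/15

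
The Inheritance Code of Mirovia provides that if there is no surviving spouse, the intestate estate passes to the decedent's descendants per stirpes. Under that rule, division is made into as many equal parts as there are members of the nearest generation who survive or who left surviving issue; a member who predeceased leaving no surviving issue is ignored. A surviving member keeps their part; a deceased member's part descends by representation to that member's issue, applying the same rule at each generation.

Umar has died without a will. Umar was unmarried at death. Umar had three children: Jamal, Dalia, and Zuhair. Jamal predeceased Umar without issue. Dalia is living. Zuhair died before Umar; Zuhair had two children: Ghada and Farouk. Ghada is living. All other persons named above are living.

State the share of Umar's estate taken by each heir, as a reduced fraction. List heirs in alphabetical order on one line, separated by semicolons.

There is no surviving spouse, so the entire estate passes to Umar's descendants per stirpes.
Jamal left no surviving issue, so that branch lapses and is disregarded.
The estate is divided into 2 equal shares of 1/2 among Dalia, Zuhair.
Dalia is living and takes 1/2.
Zuhair predeceased; the 1/2 allotted to Zuhair's branch passes to Zuhair's issue by representation.
The 1/2 is divided into 2 equal shares of 1/4 among Ghada, Farouk.
Ghada is living and takes 1/4.
Farouk is living and takes 1/4.

Dalia 1/2; Farouk 1/4; Ghada 1/4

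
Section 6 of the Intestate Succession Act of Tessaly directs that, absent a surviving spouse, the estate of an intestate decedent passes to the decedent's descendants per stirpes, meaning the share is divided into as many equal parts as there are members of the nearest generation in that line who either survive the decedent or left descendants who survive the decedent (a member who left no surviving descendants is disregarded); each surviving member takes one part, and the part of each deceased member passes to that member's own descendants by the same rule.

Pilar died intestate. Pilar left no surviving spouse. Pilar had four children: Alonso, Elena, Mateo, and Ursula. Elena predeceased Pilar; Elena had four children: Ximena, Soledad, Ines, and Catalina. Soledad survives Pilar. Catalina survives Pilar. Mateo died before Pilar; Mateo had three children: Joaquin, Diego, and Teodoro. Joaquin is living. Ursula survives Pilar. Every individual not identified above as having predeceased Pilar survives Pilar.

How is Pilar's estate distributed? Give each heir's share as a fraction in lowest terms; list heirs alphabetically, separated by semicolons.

Alonso 1/4; Catalina 1/16; Diego 1/12; Ines 1/16; Joaquin 1/12; Soledad 1/16; Teodoro 1/12; Ursula 1/4; Ximena 1/16

There is no surviving spouse, so the entire estate passes to Pilar's descendants per stirpes.
The estate is divided into 4 equal shares of 1/4 among Alonso, Elena, Mateo, Ursula.
Alonso is living and takes 1/4.
Elena predeceased; the 1/4 allotted to Elena's branch passes to Elena's issue by representation.
The 1/4 is divided into 4 equal shares of 1/16 among Ximena, Soledad, Ines, Catalina.
Ximena is living and takes 1/16.
Soledad is living and takes 1/16.
Ines is living and takes 1/16.
Catalina is living and takes 1/16.
Mateo predeceased; the 1/4 allotted to Mateo's branch passes to Mateo's issue by representation.
The 1/4 is divided into 3 equal shares of 1/12 among Joaquin, Diego, Teodoro.
Joaquin is living and takes 1/12.
Diego is living and takes 1/12.
Teodoro is living and takes 1/12.
Ursula is living and takes 1/4.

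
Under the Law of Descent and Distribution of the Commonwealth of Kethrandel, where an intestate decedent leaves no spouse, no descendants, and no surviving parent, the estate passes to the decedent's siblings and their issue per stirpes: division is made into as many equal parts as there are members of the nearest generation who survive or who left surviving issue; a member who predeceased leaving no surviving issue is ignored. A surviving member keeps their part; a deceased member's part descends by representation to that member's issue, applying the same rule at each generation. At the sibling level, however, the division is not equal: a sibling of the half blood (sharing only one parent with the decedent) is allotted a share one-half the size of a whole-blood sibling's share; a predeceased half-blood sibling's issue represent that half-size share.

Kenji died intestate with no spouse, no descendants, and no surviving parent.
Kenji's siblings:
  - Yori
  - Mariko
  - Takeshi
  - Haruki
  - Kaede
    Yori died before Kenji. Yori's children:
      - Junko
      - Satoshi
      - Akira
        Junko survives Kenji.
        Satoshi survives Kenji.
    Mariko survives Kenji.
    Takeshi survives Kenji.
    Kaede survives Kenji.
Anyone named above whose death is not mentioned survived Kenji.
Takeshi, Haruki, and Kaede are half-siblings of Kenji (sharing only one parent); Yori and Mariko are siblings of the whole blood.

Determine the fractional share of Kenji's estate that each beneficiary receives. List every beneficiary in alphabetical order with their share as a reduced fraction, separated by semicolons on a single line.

No spouse, descendants, or parent survives, so the estate passes to Kenji's siblings per stirpes.
Half-blood siblings count for one-half the weight of whole-blood siblings at the initial division.
Dividing 1 in proportion to weights (total weight 7/2): Yori (weight 1) → 2/7; Mariko (weight 1) → 2/7; Takeshi (weight 1/2) → 1/7; Haruki (weight 1/2) → 1/7; Kaede (weight 1/2) → 1/7.
Yori predeceased; the 2/7 allotted to Yori's branch passes to Yori's issue by representation.
The 2/7 is divided into 3 equal shares of 2/21 among Junko, Satoshi, Akira.
Junko is living and takes 2/21.
Satoshi is living and takes 2/21.
Akira is living and takes 2/21.
Mariko is living and takes 2/7.
Takeshi is living and takes 1/7.
Haruki is living and takes 1/7.
Kaede is living and takes 1/7.

Akira 2/21; Haruki 1/7; Junko 2/21; Kaede 1/7; Mariko 2/7; Satoshi 2/21; Takeshi 1/7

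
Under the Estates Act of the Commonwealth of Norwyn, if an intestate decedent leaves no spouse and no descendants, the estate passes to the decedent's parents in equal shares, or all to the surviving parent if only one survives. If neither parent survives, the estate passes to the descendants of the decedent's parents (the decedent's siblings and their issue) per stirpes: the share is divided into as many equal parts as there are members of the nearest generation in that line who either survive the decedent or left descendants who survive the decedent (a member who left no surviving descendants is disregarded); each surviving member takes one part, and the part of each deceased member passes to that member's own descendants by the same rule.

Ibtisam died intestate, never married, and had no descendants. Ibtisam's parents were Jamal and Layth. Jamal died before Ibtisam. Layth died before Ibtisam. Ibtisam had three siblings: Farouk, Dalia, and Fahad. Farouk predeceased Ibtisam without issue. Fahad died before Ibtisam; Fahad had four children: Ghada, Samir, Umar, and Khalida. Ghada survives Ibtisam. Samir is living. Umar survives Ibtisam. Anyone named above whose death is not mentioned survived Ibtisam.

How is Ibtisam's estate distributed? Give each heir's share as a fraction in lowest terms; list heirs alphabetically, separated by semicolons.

Dalia 1/2; Ghada 1/8; Khalida 1/8; Samir 1/8; Umar 1/8

Neither parent survives and there are no descendants, so the estate passes to Ibtisam's siblings and their issue per stirpes.
Farouk left no surviving issue, so that branch lapses and is disregarded.
The estate is divided into 2 equal shares of 1/2 among Dalia, Fahad.
Dalia is living and takes 1/2.
Fahad predeceased; the 1/2 allotted to Fahad's branch passes to Fahad's issue by representation.
The 1/2 is divided into 4 equal shares of 1/8 among Ghada, Samir, Umar, Khalida.
Ghada is living and takes 1/8.
Samir is living and takes 1/8.
Umar is living and takes 1/8.
Khalida is living and takes 1/8.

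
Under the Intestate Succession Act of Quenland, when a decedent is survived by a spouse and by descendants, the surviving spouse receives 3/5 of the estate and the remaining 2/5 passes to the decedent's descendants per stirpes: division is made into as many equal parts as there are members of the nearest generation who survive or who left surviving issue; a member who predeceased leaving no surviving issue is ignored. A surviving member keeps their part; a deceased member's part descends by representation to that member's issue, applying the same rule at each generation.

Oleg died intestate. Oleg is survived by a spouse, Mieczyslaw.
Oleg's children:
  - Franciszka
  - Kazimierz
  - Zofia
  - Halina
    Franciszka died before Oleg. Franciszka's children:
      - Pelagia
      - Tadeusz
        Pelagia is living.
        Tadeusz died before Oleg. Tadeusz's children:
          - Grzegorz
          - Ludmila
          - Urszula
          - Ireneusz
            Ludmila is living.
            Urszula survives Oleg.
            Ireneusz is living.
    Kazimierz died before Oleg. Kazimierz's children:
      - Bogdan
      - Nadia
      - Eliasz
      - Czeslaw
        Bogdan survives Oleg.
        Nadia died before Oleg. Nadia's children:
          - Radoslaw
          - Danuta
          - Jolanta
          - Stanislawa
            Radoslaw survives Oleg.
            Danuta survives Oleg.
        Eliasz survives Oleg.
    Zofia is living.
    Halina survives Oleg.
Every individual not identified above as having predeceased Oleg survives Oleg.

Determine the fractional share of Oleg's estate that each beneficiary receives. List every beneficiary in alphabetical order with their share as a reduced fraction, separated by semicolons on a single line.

Mieczyslaw, as surviving spouse, takes 3/5.
The remaining 2/5 passes to Oleg's descendants per stirpes.
The 2/5 is divided into 4 equal shares of 1/10 among Franciszka, Kazimierz, Zofia, Halina.
Franciszka predeceased; the 1/10 allotted to Franciszka's branch passes to Franciszka's issue by representation.
The 1/10 is divided into 2 equal shares of 1/20 among Pelagia, Tadeusz.
Pelagia is living and takes 1/20.
Tadeusz predeceased; the 1/20 allotted to Tadeusz's branch passes to Tadeusz's issue by representation.
The 1/20 is divided into 4 equal shares of 1/80 among Grzegorz, Ludmila, Urszula, Ireneusz.
Grzegorz is living and takes 1/80.
Ludmila is living and takes 1/80.
Urszula is living and takes 1/80.
Ireneusz is living and takes 1/80.
Kazimierz predeceased; the 1/10 allotted to Kazimierz's branch passes to Kazimierz's issue by representation.
The 1/10 is divided into 4 equal shares of 1/40 among Bogdan, Nadia, Eliasz, Czeslaw.
Bogdan is living and takes 1/40.
Nadia predeceased; the 1/40 allotted to Nadia's branch passes to Nadia's issue by representation.
The 1/40 is divided into 4 equal shares of 1/160 among Radoslaw, Danuta, Jolanta, Stanislawa.
Radoslaw is living and takes 1/160.
Danuta is living and takes 1/160.
Jolanta is living and takes 1/160.
Stanislawa is living and takes 1/160.
Eliasz is living and takes 1/40.
Czeslaw is living and takes 1/40.
Zofia is living and takes 1/10.
Halina is living and takes 1/10.

Bogdan 1/40; Czeslaw 1/40; Danuta 1/160; Eliasz 1/40; Grzegorz 1/80; Halina 1/10; Ireneusz 1/80; Jolanta 1/160; Ludmila 1/80; Mieczyslaw 3/5; Pelagia 1/20; Radoslaw 1/160; Stanislawa 1/160; Urszula 1/80; Zofia 1/10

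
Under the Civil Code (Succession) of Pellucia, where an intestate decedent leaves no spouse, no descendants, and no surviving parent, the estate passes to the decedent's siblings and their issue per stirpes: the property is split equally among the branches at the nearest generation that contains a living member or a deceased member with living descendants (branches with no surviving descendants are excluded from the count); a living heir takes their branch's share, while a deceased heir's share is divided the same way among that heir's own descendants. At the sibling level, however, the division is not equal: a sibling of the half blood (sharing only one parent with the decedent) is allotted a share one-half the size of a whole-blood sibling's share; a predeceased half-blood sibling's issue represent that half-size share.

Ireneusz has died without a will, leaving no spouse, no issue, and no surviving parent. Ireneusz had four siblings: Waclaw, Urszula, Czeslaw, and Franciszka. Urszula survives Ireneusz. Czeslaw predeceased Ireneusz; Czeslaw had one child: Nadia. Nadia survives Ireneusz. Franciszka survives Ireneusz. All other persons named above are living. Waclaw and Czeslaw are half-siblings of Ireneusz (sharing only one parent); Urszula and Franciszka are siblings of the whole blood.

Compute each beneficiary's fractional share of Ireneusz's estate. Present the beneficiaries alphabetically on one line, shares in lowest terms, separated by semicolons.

Franciszka 1/3; Nadia 1/6; Urszula 1/3; Waclaw 1/6

No spouse, descendants, or parent survives, so the estate passes to Ireneusz's siblings per stirpes.
Half-blood siblings count for one-half the weight of whole-blood siblings at the initial division.
Dividing 1 in proportion to weights (total weight 3): Waclaw (weight 1/2) → 1/6; Urszula (weight 1) → 1/3; Czeslaw (weight 1/2) → 1/6; Franciszka (weight 1) → 1/3.
Waclaw is living and takes 1/6.
Urszula is living and takes 1/3.
Czeslaw predeceased; the 1/6 allotted to Czeslaw's branch passes to Czeslaw's issue by representation.
Nadia is the sole taker at this level and receives the full 1/6.
Franciszka is living and takes 1/3.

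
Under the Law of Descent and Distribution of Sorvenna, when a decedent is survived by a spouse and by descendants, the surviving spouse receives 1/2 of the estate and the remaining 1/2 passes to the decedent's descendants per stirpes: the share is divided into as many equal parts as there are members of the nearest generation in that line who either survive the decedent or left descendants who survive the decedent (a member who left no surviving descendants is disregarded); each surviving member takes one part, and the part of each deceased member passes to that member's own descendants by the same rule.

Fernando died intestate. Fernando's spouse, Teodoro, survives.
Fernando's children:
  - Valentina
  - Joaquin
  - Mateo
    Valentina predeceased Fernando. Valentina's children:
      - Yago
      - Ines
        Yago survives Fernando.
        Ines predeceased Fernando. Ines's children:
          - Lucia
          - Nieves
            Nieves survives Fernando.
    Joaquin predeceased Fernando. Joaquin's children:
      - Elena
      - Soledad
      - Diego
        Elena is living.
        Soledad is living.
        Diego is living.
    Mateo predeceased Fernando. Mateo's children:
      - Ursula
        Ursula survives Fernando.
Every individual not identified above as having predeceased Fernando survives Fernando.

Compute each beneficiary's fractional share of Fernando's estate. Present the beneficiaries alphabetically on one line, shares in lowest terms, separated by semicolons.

Teodoro, as surviving spouse, takes 1/2.
The remaining 1/2 passes to Fernando's descendants per stirpes.
The 1/2 is divided into 3 equal shares of 1/6 among Valentina, Joaquin, Mateo.
Valentina predeceased; the 1/6 allotted to Valentina's branch passes to Valentina's issue by representation.
The 1/6 is divided into 2 equal shares of 1/12 among Yago, Ines.
Yago is living and takes 1/12.
Ines predeceased; the 1/12 allotted to Ines's branch passes to Ines's issue by representation.
The 1/12 is divided into 2 equal shares of 1/24 among Lucia, Nieves.
Lucia is living and takes 1/24.
Nieves is living and takes 1/24.
Joaquin predeceased; the 1/6 allotted to Joaquin's branch passes to Joaquin's issue by representation.
The 1/6 is divided into 3 equal shares of 1/18 among Elena, Soledad, Diego.
Elena is living and takes 1/18.
Soledad is living and takes 1/18.
Diego is living and takes 1/18.
Mateo predeceased; the 1/6 allotted to Mateo's branch passes to Mateo's issue by representation.
Ursula is the sole taker at this level and receives the full 1/6.

Diego 1/18; Elena 1/18; Lucia 1/24; Nieves 1/24; Soledad 1/18; Teodoro 1/2; Ursula 1/6; Yago 1/12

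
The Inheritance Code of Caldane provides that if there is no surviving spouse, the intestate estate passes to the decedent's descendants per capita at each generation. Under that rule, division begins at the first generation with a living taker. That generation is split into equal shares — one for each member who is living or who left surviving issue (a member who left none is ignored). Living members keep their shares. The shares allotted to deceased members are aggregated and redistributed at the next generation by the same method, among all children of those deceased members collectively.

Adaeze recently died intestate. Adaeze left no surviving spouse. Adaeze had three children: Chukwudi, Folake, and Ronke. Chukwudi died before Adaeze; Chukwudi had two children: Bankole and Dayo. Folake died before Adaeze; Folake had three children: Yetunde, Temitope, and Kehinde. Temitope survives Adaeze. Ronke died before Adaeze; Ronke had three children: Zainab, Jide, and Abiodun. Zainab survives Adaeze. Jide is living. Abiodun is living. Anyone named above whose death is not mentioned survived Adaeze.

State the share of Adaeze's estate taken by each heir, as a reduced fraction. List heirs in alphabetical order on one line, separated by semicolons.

There is no surviving spouse, so the entire estate passes to Adaeze's descendants per capita at each generation.
No one at generation 1 (Chukwudi, Folake, Ronke) is living; moving to the next generation.
At generation 2 (Bankole, Dayo, Yetunde, Temitope, Kehinde, Zainab, Jide, Abiodun) there are 8 shares of (1)/8 = 1/8 each.
Living: Bankole, Dayo, Yetunde, Temitope, Kehinde, Zainab, Jide, and Abiodun — each takes 1/8.

Abiodun 1/8; Bankole 1/8; Dayo 1/8; Jide 1/8; Kehinde 1/8; Temitope 1/8; Yetunde 1/8; Zainab 1/8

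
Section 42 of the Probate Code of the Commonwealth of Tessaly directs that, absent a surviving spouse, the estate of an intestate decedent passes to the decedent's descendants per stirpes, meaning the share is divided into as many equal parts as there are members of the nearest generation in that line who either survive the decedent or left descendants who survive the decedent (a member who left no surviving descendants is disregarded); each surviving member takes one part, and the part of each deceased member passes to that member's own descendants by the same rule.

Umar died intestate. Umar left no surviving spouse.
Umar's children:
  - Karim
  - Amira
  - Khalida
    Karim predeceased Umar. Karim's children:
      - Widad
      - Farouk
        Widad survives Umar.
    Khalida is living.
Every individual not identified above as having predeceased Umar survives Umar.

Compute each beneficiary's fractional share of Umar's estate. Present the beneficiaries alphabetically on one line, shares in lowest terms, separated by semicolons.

There is no surviving spouse, so the entire estate passes to Umar's descendants per stirpes.
The estate is divided into 3 equal shares of 1/3 among Karim, Amira, Khalida.
Karim predeceased; the 1/3 allotted to Karim's branch passes to Karim's issue by representation.
The 1/3 is divided into 2 equal shares of 1/6 among Widad, Farouk.
Widad is living and takes 1/6.
Farouk is living and takes 1/6.
Amira is living and takes 1/3.
Khalida is living and takes 1/3.

Amira 1/3; Farouk 1/6; Khalida 1/3; Widad 1/6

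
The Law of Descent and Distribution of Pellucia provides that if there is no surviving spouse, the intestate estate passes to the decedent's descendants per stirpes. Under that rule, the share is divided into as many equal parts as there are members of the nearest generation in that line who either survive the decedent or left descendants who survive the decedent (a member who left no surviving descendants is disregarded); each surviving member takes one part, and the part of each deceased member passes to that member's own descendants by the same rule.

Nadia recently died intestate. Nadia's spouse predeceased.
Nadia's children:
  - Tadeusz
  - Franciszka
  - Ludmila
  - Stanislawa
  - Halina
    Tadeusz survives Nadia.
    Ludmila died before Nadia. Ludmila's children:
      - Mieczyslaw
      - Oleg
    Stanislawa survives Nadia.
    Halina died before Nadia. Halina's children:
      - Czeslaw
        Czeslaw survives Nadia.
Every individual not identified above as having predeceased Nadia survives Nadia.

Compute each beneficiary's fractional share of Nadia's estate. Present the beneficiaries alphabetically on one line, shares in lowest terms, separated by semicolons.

Czeslaw 1/5; Franciszka 1/5; Mieczyslaw 1/10; Oleg 1/10; Stanislawa 1/5; Tadeusz 1/5

There is no surviving spouse, so the entire estate passes to Nadia's descendants per stirpes.
The estate is divided into 5 equal shares of 1/5 among Tadeusz, Franciszka, Ludmila, Stanislawa, Halina.
Tadeusz is living and takes 1/5.
Franciszka is living and takes 1/5.
Ludmila predeceased; the 1/5 allotted to Ludmila's branch passes to Ludmila's issue by representation.
The 1/5 is divided into 2 equal shares of 1/10 among Mieczyslaw, Oleg.
Mieczyslaw is living and takes 1/10.
Oleg is living and takes 1/10.
Stanislawa is living and takes 1/5.
Halina predeceased; the 1/5 allotted to Halina's branch passes to Halina's issue by representation.
Czeslaw is the sole taker at this level and receives the full 1/5.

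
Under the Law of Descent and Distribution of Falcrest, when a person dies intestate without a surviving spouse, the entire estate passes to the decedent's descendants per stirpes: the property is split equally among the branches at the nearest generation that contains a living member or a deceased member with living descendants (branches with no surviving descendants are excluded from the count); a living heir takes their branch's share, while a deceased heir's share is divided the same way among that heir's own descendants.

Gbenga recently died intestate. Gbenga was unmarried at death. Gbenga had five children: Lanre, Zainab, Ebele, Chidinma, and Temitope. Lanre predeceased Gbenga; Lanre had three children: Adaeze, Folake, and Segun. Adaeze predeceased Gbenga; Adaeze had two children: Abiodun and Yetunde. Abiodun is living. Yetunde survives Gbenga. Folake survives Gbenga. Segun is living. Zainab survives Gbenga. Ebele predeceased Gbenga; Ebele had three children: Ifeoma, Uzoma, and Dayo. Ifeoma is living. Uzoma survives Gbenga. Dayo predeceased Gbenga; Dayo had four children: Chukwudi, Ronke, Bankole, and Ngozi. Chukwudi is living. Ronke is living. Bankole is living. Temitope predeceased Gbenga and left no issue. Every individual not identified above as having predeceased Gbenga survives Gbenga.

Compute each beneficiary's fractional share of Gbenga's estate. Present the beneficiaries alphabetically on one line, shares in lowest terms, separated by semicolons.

Abiodun 1/24; Bankole 1/48; Chidinma 1/4; Chukwudi 1/48; Folake 1/12; Ifeoma 1/12; Ngozi 1/48; Ronke 1/48; Segun 1/12; Uzoma 1/12; Yetunde 1/24; Zainab 1/4

There is no surviving spouse, so the entire estate passes to Gbenga's descendants per stirpes.
Temitope left no surviving issue, so that branch lapses and is disregarded.
The estate is divided into 4 equal shares of 1/4 among Lanre, Zainab, Ebele, Chidinma.
Lanre predeceased; the 1/4 allotted to Lanre's branch passes to Lanre's issue by representation.
The 1/4 is divided into 3 equal shares of 1/12 among Adaeze, Folake, Segun.
Adaeze predeceased; the 1/12 allotted to Adaeze's branch passes to Adaeze's issue by representation.
The 1/12 is divided into 2 equal shares of 1/24 among Abiodun, Yetunde.
Abiodun is living and takes 1/24.
Yetunde is living and takes 1/24.
Folake is living and takes 1/12.
Segun is living and takes 1/12.
Zainab is living and takes 1/4.
Ebele predeceased; the 1/4 allotted to Ebele's branch passes to Ebele's issue by representation.
The 1/4 is divided into 3 equal shares of 1/12 among Ifeoma, Uzoma, Dayo.
Ifeoma is living and takes 1/12.
Uzoma is living and takes 1/12.
Dayo predeceased; the 1/12 allotted to Dayo's branch passes to Dayo's issue by representation.
The 1/12 is divided into 4 equal shares of 1/48 among Chukwudi, Ronke, Bankole, Ngozi.
Chukwudi is living and takes 1/48.
Ronke is living and takes 1/48.
Bankole is living and takes 1/48.
Ngozi is living and takes 1/48.
Chidinma is living and takes 1/4.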